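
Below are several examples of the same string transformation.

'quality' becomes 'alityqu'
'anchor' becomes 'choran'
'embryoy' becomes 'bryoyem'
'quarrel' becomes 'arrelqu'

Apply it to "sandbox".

The pattern: move the first 2 characters to the end (rotate left by 2).
"sandbox" → "ndboxsa".

ndboxsa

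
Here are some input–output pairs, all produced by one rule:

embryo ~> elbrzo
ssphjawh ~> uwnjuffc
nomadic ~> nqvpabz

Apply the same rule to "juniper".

vcrewha

Rule — move the first 3 characters to the end (rotate left by 3), then shift every letter 13 places forward in the alphabet (wrapping around) — i.e. ROT13.
Applying that to "juniper" gives "vcrewha".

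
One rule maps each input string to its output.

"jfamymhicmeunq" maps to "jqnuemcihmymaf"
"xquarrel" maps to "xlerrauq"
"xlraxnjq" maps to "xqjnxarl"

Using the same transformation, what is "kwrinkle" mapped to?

Looking at the pairs, the operation is to reverse the string, then move the last character to the front.
Applying that to "kwrinkle" gives "kelknirw".

kelknirw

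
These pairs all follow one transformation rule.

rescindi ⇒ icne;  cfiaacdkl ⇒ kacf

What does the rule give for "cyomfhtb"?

What's happening: keep every other character starting from the second (positions 2nd, 4th, 6th, ...), then swap the first and last characters.
For "cyomfhtb", step one produces "ymhb"; step two turns that into "bmhy".

bmhy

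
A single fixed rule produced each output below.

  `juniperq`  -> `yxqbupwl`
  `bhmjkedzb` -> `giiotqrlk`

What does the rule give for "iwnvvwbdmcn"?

jupduccdikt

Each output is the input with this applied: move the last 2 characters to the front (rotate right by 2), then shift every letter 7 places forward in the alphabet (wrapping around).
Applying both steps to "iwnvvwbdmcn": "cniwnvvwbdm", then "jupduccdikt".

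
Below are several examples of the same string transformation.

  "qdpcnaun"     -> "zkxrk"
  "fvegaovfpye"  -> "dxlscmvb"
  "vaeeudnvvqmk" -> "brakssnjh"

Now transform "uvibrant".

yoxkq

Each output is the input with this applied: shift every letter 3 places backward in the alphabet (wrapping around), then delete the first 3 characters.
For "uvibrant", step one produces "rsfyoxkq"; step two turns that into "yoxkq".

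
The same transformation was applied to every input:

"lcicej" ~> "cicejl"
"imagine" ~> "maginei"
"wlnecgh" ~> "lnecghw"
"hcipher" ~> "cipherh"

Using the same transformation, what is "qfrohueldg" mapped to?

frohueldgq

Rule — move the first character to the end.
Doing the same to "qfrohueldg": "frohueldgq".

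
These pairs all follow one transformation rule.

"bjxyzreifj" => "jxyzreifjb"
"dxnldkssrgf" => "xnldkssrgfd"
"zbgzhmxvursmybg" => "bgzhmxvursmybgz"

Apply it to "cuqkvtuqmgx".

uqkvtuqmgxc

Each output is the input with this applied: move the first character to the end.
"cuqkvtuqmgx" → "uqkvtuqmgxc".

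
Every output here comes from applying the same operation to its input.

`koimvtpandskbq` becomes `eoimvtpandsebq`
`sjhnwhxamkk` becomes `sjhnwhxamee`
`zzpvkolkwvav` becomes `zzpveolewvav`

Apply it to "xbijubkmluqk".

xbijubemluqe

The transformation: replace every "k" with "e".
For "xbijubkmluqk" the result is "xbijubemluqe".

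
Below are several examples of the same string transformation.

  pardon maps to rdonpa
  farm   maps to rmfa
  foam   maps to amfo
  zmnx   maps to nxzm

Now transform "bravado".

avadobr

The pattern: move the first 2 characters to the end (rotate left by 2).
So "bravado" becomes "avadobr".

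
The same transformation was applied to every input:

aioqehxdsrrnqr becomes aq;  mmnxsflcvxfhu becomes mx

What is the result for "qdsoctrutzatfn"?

qo

The pattern: keep one character in every 3, starting at position 1 (positions 1st, 4th, 7th, ...), then delete the last 3 characters.
On "qdsoctrutzatfn": the first step gives "qorzf", and the second then gives "qo".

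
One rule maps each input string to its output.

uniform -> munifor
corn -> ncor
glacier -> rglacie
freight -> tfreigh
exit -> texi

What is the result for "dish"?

The pattern: move the last character to the front.
On "dish" that produces "hdis".

hdis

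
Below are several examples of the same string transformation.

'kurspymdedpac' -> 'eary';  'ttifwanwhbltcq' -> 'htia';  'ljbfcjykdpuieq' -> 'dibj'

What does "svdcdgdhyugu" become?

The rule is to keep one character in every 3, starting at position 3 (positions 3rd, 6th, 9th, ...), then swap the front and back halves of the string.
For "svdcdgdhyugu", step one produces "dgyu"; step two turns that into "yudg".

yudg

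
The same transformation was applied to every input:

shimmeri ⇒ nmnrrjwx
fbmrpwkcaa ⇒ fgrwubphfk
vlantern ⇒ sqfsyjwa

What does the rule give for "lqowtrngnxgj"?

ovtbywslsclq

Rule — swap the first and last characters, then shift every letter 5 places forward in the alphabet (wrapping around).
So "lqowtrngnxgj" becomes "ovtbywslsclq".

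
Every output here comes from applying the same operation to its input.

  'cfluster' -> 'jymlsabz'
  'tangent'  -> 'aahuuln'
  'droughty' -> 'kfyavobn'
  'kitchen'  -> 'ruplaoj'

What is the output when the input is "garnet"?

nahlyu

Looking at the pairs, the operation is to shift every letter 7 places forward in the alphabet (wrapping around), then take characters alternately from the front and the back (1st, last, 2nd, 2nd-last, ...).
On "garnet": the first step gives "nhyula", and the second then gives "nahlyu".
(Check on "cfluster": → "jmsbzaly" → "jymlsabz" ✓)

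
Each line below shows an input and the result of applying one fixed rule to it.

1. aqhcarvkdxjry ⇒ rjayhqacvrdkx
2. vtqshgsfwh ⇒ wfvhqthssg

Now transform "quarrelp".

leqpaurr

The pattern: move the last 3 characters to the front (rotate right by 3), then swap each adjacent pair of characters (1↔2, 3↔4, ...).
On "quarrelp": the first step gives "elpquarr", and the second then gives "leqpaurr".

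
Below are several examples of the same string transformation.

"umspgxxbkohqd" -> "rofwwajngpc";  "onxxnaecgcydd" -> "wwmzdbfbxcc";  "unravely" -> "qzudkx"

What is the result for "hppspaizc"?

The transformation: delete the first 2 characters, then shift every letter 1 place backward in the alphabet (wrapping around).
On "hppspaizc" that produces "orozhyb".
(Check on "onxxnaecgcydd": → "xxnaecgcydd" → "wwmzdbfbxcc" ✓)

orozhyb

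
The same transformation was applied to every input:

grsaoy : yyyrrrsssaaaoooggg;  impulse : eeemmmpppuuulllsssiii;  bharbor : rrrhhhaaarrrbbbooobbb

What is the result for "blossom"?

mmmlllooossssssooobbb

What's happening: swap the first and last characters, then repeat every character 3 times.
For "blossom", step one produces "mlossob"; step two turns that into "mmmlllooossssssooobbb".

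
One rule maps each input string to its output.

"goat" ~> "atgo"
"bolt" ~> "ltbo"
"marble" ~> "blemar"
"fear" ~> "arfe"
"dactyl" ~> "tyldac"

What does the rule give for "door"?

Each output is the input with this applied: swap the front and back halves of the string.
Doing the same to "door": "ordo".

ordo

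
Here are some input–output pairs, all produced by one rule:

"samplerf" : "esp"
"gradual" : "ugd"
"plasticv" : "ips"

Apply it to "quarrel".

rqr

What's happening: move the last 3 characters to the front (rotate right by 3), then keep one character in every 3, starting at position 1 (positions 1st, 4th, 7th, ...).
For "quarrel", step one produces "relquar"; step two turns that into "rqr".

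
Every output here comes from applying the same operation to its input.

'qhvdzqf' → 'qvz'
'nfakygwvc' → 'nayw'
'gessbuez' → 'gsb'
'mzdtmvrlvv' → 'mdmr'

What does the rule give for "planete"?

pae

In each case the input is transformed by: delete the last 2 characters, then keep every other character starting from the first (positions 1st, 3rd, 5th, ...).
"planete" → "plane" → "pae".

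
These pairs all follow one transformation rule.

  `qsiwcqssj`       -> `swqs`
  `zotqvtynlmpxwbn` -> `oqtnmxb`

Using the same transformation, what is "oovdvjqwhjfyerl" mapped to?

odjwjyr

Each output is the input with this applied: keep every other character starting from the second (positions 2nd, 4th, 6th, ...).
So "oovdvjqwhjfyerl" becomes "odjwjyr".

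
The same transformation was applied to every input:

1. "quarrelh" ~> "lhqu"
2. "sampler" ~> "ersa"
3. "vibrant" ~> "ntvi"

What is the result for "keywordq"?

dqke

The rule is to move the first 2 characters to the end (rotate left by 2), then keep only the last 4 characters.
For "keywordq", step one produces "ywordqke"; step two turns that into "dqke".
(Check on "vibrant": → "brantvi" → "ntvi" ✓)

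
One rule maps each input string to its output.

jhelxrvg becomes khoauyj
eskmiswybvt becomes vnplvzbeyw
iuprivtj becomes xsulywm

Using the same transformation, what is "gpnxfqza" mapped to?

What's happening: shift every letter 3 places forward in the alphabet (wrapping around), then delete the first character.
Applying both steps to "gpnxfqza": "jsqaitcd", then "sqaitcd".

sqaitcd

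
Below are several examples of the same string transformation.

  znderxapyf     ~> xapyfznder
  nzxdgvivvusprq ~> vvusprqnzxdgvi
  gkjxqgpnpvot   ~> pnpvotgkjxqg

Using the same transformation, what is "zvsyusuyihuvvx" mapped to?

yihuvvxzvsyusu

Each output is the input with this applied: swap the front and back halves of the string.
On "zvsyusuyihuvvx" that produces "yihuvvxzvsyusu".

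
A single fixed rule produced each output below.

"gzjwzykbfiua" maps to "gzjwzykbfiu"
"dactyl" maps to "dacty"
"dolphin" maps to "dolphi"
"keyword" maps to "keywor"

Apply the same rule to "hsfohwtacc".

hsfohwtac

The pattern: delete the last character.
"hsfohwtacc" → "hsfohwtac".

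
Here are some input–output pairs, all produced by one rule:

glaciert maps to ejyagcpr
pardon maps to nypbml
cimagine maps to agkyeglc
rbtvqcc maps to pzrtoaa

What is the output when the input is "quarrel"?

osyppcj

The rule is to shift every letter 2 places backward in the alphabet (wrapping around).
So "quarrel" becomes "osyppcj".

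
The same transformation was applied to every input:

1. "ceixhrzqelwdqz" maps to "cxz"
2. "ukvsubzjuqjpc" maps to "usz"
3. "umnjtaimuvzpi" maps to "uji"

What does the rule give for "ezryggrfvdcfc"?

The rule is to keep one character in every 3, starting at position 1 (positions 1st, 4th, 7th, ...), then keep only the first 3 characters.
For "ezryggrfvdcfc", step one produces "eyrdc"; step two turns that into "eyr".

eyr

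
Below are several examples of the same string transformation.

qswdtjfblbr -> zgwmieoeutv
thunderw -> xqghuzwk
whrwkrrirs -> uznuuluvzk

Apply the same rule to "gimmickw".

pplfnzjl

Each output is the input with this applied: shift every letter 3 places forward in the alphabet (wrapping around), then move the first 2 characters to the end (rotate left by 2).
"gimmickw" → "jlpplfnz" → "pplfnzjl".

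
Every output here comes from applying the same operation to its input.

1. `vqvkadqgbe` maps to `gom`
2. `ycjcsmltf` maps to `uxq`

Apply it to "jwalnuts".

What's happening: shift every letter 11 places forward in the alphabet (wrapping around), then keep one character in every 3, starting at position 3 (positions 3rd, 6th, 9th, ...).
Doing the same to "jwalnuts": "lf".

lf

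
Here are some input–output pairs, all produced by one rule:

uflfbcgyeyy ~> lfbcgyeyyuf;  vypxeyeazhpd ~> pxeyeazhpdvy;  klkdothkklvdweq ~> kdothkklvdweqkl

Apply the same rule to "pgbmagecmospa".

Looking at the pairs, the operation is to move the first 2 characters to the end (rotate left by 2).
Doing the same to "pgbmagecmospa": "bmagecmospapg".

bmagecmospapg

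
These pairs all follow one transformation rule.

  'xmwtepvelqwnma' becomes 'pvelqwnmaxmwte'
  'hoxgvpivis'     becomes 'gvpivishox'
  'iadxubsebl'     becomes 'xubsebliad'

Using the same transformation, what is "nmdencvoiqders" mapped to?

What's happening: swap the front and back halves of the string, then move the last 2 characters to the front (rotate right by 2).
Working it through for "nmdencvoiqders": intermediate "oiqdersnmdencv", final "cvoiqdersnmden".

cvoiqdersnmden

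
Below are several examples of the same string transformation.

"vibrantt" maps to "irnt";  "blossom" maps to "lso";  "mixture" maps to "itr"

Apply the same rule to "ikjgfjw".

The rule is to keep every other character starting from the second (positions 2nd, 4th, 6th, ...).
"ikjgfjw" → "kgj".

kgj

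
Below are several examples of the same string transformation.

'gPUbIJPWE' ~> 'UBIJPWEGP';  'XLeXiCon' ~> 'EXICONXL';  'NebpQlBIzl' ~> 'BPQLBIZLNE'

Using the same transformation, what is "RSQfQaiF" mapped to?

QFQAIFRS

In each case the input is transformed by: move the first 2 characters to the end (rotate left by 2), then convert every letter to uppercase.
For "RSQfQaiF", step one produces "QfQaiFRS"; step two turns that into "QFQAIFRS".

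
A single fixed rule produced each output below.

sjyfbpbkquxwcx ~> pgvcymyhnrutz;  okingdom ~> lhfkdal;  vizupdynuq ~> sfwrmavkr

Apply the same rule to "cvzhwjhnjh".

The transformation: shift every letter 3 places backward in the alphabet (wrapping around), then delete the last character.
For "cvzhwjhnjh", step one produces "zswetgekge"; step two turns that into "zswetgekg".

zswetgekg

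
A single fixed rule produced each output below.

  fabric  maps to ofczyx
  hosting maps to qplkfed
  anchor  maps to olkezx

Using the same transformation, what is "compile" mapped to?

Looking at the pairs, the operation is to sort the characters into reverse alphabetical order, then shift every letter 3 places backward in the alphabet (wrapping around).
Working it through for "compile": intermediate "pomliec", final "mljifbz".
(Check on "fabric": → "rifcba" → "ofczyx" ✓)

mljifbz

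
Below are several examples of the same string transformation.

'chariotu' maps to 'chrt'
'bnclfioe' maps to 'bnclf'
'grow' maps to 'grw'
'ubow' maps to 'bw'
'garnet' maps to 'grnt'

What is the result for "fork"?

The pattern: remove every vowel.
On "fork" that produces "frk".

frk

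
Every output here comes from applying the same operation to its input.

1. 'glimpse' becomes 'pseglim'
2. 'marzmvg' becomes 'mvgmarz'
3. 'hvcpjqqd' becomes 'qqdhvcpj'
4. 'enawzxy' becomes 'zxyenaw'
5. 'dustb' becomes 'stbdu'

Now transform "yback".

ackyb

Looking at the pairs, the operation is to move the last 3 characters to the front (rotate right by 3).
So "yback" becomes "ackyb".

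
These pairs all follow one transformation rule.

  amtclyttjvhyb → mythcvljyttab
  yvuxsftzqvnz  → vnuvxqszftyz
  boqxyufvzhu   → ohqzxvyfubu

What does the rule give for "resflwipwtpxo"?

exspftlwwpiro

The rule is to take characters alternately from the front and the back (1st, last, 2nd, 2nd-last, ...), then move the first 2 characters to the end (rotate left by 2).
Applying both steps to "resflwipwtpxo": "roexspftlwwpi", then "exspftlwwpiro".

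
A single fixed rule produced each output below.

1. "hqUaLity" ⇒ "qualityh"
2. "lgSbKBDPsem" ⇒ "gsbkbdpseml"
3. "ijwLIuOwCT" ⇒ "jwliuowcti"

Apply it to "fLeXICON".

lexiconf

The transformation: move the first character to the end, then convert every letter to lowercase.
Applying both steps to "fLeXICON": "LeXICONf", then "lexiconf".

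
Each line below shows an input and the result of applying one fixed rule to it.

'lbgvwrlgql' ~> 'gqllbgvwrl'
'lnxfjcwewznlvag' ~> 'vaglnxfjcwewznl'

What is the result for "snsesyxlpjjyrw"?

In each case the input is transformed by: move the last 3 characters to the front (rotate right by 3).
"snsesyxlpjjyrw" → "yrwsnsesyxlpjj".

yrwsnsesyxlpjj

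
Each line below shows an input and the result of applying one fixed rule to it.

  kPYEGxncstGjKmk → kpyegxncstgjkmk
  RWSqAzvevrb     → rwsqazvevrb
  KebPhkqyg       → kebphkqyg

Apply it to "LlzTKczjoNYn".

The rule is to convert every letter to lowercase.
For "LlzTKczjoNYn" the result is "llztkczjonyn".

llztkczjonyn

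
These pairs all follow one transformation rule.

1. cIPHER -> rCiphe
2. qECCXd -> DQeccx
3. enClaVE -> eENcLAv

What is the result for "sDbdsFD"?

dSdBDSf

The rule is to move the last character to the front, then flip the case of every letter.
On "sDbdsFD": the first step gives "DsDbdsF", and the second then gives "dSdBDSf".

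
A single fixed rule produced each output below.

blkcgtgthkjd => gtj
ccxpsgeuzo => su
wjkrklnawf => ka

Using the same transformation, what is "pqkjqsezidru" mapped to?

qzr

Rule — delete the first 3 characters, then keep one character in every 3, starting at position 2 (positions 2nd, 5th, 8th, ...).
So "pqkjqsezidru" becomes "qzr".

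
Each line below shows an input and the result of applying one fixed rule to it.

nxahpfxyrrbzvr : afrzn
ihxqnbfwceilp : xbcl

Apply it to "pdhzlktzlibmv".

The rule is to move the first character to the end, then keep one character in every 3, starting at position 2 (positions 2nd, 5th, 8th, ...).
On "pdhzlktzlibmv": the first step gives "dhzlktzlibmvp", and the second then gives "hklm".

hklm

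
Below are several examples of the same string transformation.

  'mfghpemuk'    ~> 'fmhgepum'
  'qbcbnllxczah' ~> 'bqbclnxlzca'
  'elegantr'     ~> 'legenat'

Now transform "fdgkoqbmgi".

Looking at the pairs, the operation is to delete the last character, then swap each adjacent pair of characters (1↔2, 3↔4, ...).
So "fdgkoqbmgi" becomes "dfkgqombg".

dfkgqombg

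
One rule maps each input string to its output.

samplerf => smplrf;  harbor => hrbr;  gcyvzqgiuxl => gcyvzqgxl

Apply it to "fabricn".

Each output is the input with this applied: remove every vowel.
"fabricn" → "fbrcn".

fbrcn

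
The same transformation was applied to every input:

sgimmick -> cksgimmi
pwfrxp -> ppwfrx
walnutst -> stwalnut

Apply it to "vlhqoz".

Looking at the pairs, the operation is to move the first 2 characters to the end (rotate left by 2), then swap the front and back halves of the string.
Doing the same to "vlhqoz": "zvlhqo".

zvlhqo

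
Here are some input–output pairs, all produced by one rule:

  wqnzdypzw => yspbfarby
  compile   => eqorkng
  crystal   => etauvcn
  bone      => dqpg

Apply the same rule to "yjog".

alqi

The rule is to shift every letter 2 places forward in the alphabet (wrapping around).
So "yjog" becomes "alqi".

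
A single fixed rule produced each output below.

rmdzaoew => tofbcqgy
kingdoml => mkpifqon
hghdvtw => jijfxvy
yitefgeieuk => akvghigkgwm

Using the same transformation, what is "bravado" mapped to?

What's happening: shift every letter 2 places forward in the alphabet (wrapping around).
Doing the same to "bravado": "dtcxcfq".

dtcxcfq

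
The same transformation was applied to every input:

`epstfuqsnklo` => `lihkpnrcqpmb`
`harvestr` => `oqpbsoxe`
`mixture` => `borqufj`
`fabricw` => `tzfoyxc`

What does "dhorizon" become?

klwfolea

Looking at the pairs, the operation is to reverse the string, then shift every letter 3 places backward in the alphabet (wrapping around).
"dhorizon" → "nozirohd" → "klwfolea".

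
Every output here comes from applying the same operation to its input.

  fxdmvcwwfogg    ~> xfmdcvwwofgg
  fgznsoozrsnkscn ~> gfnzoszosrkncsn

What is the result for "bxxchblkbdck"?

xbcxbhkldbkc

The pattern: swap each adjacent pair of characters (1↔2, 3↔4, ...).
For "bxxchblkbdck" the result is "xbcxbhkldbkc".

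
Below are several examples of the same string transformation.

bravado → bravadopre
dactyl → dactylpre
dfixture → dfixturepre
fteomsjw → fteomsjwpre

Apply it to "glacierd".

Looking at the pairs, the operation is to append "pre".
"glacierd" → "glacierdpre".

glacierdpre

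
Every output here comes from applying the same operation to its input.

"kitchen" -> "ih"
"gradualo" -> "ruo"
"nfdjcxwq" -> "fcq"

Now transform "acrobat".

Looking at the pairs, the operation is to keep one character in every 3, starting at position 2 (positions 2nd, 5th, 8th, ...).
Doing the same to "acrobat": "cb".

cb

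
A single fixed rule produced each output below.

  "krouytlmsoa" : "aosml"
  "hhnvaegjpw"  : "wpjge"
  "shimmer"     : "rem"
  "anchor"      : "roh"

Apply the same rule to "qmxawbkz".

The pattern: take characters alternately from the front and the back (1st, last, 2nd, 2nd-last, ...), then keep every other character starting from the second (positions 2nd, 4th, 6th, ...).
Working it through for "qmxawbkz": intermediate "qzmkxbaw", final "zkbw".
(Check on "hhnvaegjpw": → "hwhpnjvgae" → "wpjge" ✓)

zkbw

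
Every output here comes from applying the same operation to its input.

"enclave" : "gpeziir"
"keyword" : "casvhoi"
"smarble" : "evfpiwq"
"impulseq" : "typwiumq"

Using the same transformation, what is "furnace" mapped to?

vregijy

Looking at the pairs, the operation is to shift every letter 4 places forward in the alphabet (wrapping around), then move the first 2 characters to the end (rotate left by 2).
Working it through for "furnace": intermediate "jyvregi", final "vregijy".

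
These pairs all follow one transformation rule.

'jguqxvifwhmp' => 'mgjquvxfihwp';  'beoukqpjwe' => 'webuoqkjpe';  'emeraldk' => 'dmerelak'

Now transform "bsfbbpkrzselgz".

Each output is the input with this applied: swap each adjacent pair of characters (1↔2, 3↔4, ...), then move the last character to the front.
Working it through for "bsfbbpkrzselgz": intermediate "sbbfpbrkszlezg", final "gsbbfpbrkszlez".

gsbbfpbrkszlez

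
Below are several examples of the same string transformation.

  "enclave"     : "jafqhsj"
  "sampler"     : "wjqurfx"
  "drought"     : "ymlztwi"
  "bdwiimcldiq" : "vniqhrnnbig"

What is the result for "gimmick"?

Looking at the pairs, the operation is to shift every letter 5 places forward in the alphabet (wrapping around), then reverse the string.
"gimmick" → "lnrrnhp" → "phnrrnl".

phnrrnl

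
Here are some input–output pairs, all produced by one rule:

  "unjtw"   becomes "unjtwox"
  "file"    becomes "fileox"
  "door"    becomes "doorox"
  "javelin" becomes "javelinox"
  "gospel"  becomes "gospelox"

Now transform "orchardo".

Each output is the input with this applied: append "ox".
Doing the same to "orchardo": "orchardoox".

orchardoox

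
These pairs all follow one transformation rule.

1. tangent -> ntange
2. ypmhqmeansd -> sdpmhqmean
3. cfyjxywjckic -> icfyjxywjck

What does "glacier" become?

erlaci

What's happening: delete the first character, then move the last 2 characters to the front (rotate right by 2).
On "glacier": the first step gives "lacier", and the second then gives "erlaci".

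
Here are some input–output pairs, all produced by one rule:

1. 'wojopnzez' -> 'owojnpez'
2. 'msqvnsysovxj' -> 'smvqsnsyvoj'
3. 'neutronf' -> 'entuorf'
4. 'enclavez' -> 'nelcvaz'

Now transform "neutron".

entuor

The transformation: swap each adjacent pair of characters (1↔2, 3↔4, ...), then delete the last character.
So "neutron" becomes "entuor".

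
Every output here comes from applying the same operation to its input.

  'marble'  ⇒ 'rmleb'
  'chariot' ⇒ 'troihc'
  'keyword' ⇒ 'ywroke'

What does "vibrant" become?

Each output is the input with this applied: sort the characters into reverse alphabetical order, then delete the last character.
For "vibrant", step one produces "vtrniba"; step two turns that into "vtrnib".

vtrnib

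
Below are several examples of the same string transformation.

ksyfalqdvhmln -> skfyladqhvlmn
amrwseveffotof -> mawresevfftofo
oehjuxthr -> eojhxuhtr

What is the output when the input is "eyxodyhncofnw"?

Rule — swap each adjacent pair of characters (1↔2, 3↔4, ...).
For "eyxodyhncofnw" the result is "yeoxydnhocnfw".

yeoxydnhocnfw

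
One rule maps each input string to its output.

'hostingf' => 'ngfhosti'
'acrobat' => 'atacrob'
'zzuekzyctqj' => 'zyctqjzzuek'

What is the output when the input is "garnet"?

tgarne

In each case the input is transformed by: move the first 3 characters to the end (rotate left by 3), then move the first 2 characters to the end (rotate left by 2).
Starting from "garnet": after the first operation, "netgar"; after the second, "tgarne".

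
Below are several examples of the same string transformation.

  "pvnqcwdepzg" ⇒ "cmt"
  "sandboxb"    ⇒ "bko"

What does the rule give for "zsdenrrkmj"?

What's happening: shift every letter 13 places forward in the alphabet (wrapping around) — i.e. ROT13, then keep only the last 3 characters.
On "zsdenrrkmj": the first step gives "mfqraeexzw", and the second then gives "xzw".

xzw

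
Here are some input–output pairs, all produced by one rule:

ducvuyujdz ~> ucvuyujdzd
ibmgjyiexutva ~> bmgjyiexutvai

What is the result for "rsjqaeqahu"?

The transformation: move the first character to the end.
"rsjqaeqahu" → "sjqaeqahur".

sjqaeqahur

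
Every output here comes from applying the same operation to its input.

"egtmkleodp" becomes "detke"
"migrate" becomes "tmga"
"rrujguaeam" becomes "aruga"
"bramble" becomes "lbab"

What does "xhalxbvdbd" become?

Each output is the input with this applied: move the last 2 characters to the front (rotate right by 2), then keep every other character starting from the first (positions 1st, 3rd, 5th, ...).
On "xhalxbvdbd" that produces "bxaxv".

bxaxv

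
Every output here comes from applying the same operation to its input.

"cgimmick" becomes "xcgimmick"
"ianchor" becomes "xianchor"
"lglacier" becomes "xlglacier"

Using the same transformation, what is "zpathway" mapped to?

Looking at the pairs, the operation is to prepend "x".
Doing the same to "zpathway": "xzpathway".

xzpathway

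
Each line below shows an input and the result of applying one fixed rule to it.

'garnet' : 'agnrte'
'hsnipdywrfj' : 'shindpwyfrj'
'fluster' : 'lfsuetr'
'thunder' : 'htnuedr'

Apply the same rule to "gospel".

Each output is the input with this applied: swap each adjacent pair of characters (1↔2, 3↔4, ...).
On "gospel" that produces "ogpsle".

ogpsle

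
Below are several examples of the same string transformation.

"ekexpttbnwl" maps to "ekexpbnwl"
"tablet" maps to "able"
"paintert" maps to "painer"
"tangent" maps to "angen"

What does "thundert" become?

Looking at the pairs, the operation is to remove every "t".
Applying that to "thundert" gives "hunder".

hunder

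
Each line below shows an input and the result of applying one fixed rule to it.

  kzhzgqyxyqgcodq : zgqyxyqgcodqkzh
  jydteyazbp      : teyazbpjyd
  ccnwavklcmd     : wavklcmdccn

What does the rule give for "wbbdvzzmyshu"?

Each output is the input with this applied: move the first 3 characters to the end (rotate left by 3).
On "wbbdvzzmyshu" that produces "dvzzmyshuwbb".

dvzzmyshuwbb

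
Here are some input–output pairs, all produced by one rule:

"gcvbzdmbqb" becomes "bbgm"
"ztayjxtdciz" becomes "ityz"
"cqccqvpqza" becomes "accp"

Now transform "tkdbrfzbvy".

Rule — keep one character in every 3, starting at position 1 (positions 1st, 4th, 7th, ...), then sort the characters into alphabetical order.
Working it through for "tkdbrfzbvy": intermediate "tbzy", final "btyz".

btyz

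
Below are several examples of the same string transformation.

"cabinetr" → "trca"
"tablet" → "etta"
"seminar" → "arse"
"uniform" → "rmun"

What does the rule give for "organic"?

The pattern: move the last 2 characters to the front (rotate right by 2), then keep only the first 4 characters.
Applying both steps to "organic": "icorgan", then "icor".
(Check on "uniform": → "rmunifo" → "rmun" ✓)

icor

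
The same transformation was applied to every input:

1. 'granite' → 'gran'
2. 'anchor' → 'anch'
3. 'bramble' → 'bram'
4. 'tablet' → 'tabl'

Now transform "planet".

In each case the input is transformed by: keep only the first 4 characters.
So "planet" becomes "plan".

plan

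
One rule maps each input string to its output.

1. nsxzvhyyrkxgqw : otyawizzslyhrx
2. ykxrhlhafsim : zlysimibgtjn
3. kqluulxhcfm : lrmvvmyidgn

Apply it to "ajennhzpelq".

Looking at the pairs, the operation is to shift every letter 1 place forward in the alphabet (wrapping around).
"ajennhzpelq" → "bkfooiaqfmr".

bkfooiaqfmr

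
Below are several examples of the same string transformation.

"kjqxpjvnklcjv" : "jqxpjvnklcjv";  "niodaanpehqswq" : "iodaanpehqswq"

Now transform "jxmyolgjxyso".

xmyolgjxyso

Each output is the input with this applied: delete the first character.
"jxmyolgjxyso" → "xmyolgjxyso".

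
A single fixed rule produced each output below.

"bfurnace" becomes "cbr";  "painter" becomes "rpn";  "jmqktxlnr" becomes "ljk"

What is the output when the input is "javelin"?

nje

The pattern: keep one character in every 3, starting at position 1 (positions 1st, 4th, 7th, ...), then move the last character to the front.
"javelin" → "jen" → "nje".
(Check on "bfurnace": → "brc" → "cbr" ✓)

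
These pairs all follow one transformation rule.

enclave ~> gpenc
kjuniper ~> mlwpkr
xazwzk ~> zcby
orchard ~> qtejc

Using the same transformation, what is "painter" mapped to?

Rule — delete the last 2 characters, then shift every letter 2 places forward in the alphabet (wrapping around).
For "painter", step one produces "paint"; step two turns that into "rckpv".

rckpv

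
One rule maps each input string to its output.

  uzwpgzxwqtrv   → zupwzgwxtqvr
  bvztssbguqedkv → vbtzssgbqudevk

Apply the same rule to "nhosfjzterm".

What's happening: swap each adjacent pair of characters (1↔2, 3↔4, ...).
"nhosfjzterm" → "hnsojftzrem".

hnsojftzrem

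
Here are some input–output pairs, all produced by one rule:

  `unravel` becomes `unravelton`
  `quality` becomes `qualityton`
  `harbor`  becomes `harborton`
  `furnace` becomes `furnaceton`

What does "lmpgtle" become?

In each case the input is transformed by: append "ton".
Applying that to "lmpgtle" gives "lmpgtleton".

lmpgtleton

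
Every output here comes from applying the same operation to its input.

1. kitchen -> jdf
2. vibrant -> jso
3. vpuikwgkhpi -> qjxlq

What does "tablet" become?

Each output is the input with this applied: shift every letter 1 place forward in the alphabet (wrapping around), then keep every other character starting from the second (positions 2nd, 4th, 6th, ...).
Starting from "tablet": after the first operation, "ubcmfu"; after the second, "bmu".
(Check on "kitchen": → "ljudifo" → "jdf" ✓)

bmu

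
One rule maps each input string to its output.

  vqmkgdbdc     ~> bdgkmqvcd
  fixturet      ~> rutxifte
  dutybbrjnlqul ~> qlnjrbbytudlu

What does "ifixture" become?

In each case the input is transformed by: reverse the string, then move the first 2 characters to the end (rotate left by 2).
For "ifixture" the result is "utxifier".
(Check on "fixturet": → "terutxif" → "rutxifte" ✓)

utxifier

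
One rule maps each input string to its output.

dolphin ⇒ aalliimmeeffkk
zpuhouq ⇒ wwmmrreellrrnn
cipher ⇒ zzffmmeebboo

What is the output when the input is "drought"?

aaoollrrddeeqq

Looking at the pairs, the operation is to shift every letter 3 places backward in the alphabet (wrapping around), then double every character.
On "drought": the first step gives "aolrdeq", and the second then gives "aaoollrrddeeqq".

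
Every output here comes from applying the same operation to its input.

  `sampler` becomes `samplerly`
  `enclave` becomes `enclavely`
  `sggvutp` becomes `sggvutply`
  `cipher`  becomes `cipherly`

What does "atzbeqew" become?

The transformation: append "ly".
Applying that to "atzbeqew" gives "atzbeqewly".

atzbeqewly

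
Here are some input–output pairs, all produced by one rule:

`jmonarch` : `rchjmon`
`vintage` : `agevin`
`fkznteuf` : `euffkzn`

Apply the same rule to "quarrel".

The pattern: move the last 3 characters to the front (rotate right by 3), then delete the last character.
For "quarrel", step one produces "relquar"; step two turns that into "relqua".
(Check on "fkznteuf": → "euffkznt" → "euffkzn" ✓)

relqua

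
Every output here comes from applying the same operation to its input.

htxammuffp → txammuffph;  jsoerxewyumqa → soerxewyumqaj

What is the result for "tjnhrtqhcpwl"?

jnhrtqhcpwlt

In each case the input is transformed by: move the first character to the end.
On "tjnhrtqhcpwl" that produces "jnhrtqhcpwlt".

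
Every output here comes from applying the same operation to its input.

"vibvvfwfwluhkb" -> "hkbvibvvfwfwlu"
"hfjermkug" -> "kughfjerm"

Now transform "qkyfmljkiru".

iruqkyfmljk

Each output is the input with this applied: move the last 3 characters to the front (rotate right by 3).
For "qkyfmljkiru" the result is "iruqkyfmljk".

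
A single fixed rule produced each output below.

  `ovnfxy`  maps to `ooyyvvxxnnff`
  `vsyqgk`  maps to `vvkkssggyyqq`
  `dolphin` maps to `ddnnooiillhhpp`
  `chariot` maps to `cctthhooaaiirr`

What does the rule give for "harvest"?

hhttaassrreevv

What's happening: take characters alternately from the front and the back (1st, last, 2nd, 2nd-last, ...), then double every character.
Working it through for "harvest": intermediate "htasrev", final "hhttaassrreevv".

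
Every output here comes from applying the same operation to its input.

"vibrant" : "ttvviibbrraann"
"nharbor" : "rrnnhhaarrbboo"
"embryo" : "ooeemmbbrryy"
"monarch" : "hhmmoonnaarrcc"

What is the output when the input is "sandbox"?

xxssaannddbboo

Looking at the pairs, the operation is to double every character, then move the last 2 characters to the front (rotate right by 2).
Applying both steps to "sandbox": "ssaannddbbooxx", then "xxssaannddbboo".
(Check on "nharbor": → "nnhhaarrbboorr" → "rrnnhhaarrbboo" ✓)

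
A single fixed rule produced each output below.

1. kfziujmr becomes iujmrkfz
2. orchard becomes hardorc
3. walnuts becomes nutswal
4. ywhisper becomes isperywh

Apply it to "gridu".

What's happening: move the first 3 characters to the end (rotate left by 3).
So "gridu" becomes "dugri".

dugri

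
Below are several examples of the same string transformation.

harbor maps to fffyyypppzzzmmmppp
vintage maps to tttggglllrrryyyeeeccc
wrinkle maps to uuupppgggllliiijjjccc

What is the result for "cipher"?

aaagggnnnfffcccppp

The transformation: shift every letter 2 places backward in the alphabet (wrapping around), then repeat every character 3 times.
"cipher" → "agnfcp" → "aaagggnnnfffcccppp".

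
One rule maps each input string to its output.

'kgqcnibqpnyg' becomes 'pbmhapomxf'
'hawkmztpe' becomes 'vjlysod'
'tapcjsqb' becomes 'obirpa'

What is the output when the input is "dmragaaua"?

Each output is the input with this applied: shift every letter 1 place backward in the alphabet (wrapping around), then delete the first 2 characters.
Working it through for "dmragaaua": intermediate "clqzfzztz", final "qzfzztz".
(Check on "hawkmztpe": → "gzvjlysod" → "vjlysod" ✓)

qzfzztz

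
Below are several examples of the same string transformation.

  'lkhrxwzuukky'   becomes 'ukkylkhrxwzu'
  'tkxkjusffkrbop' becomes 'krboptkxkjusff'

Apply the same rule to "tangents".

tstangen

The pattern: swap the front and back halves of the string, then move the first 2 characters to the end (rotate left by 2).
For "tangents", step one produces "entstang"; step two turns that into "tstangen".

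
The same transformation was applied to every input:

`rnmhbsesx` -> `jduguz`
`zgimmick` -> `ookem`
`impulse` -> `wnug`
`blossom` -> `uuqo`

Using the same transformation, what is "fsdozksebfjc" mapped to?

qbmugdhle

The transformation: delete the first 3 characters, then shift every letter 2 places forward in the alphabet (wrapping around).
For "fsdozksebfjc", step one produces "ozksebfjc"; step two turns that into "qbmugdhle".
(Check on "rnmhbsesx": → "hbsesx" → "jduguz" ✓)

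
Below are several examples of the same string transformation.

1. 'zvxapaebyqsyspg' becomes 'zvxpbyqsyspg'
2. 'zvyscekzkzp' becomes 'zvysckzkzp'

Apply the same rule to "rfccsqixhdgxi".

rfccsqxhdgx

The rule is to remove every vowel.
For "rfccsqixhdgxi" the result is "rfccsqxhdgx".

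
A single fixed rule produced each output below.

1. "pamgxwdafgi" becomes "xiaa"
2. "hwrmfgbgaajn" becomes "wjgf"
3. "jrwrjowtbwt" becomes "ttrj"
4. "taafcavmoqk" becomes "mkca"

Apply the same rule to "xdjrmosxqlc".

The rule is to keep one character in every 3, starting at position 2 (positions 2nd, 5th, 8th, ...), then sort the characters into reverse alphabetical order.
So "xdjrmosxqlc" becomes "xmdc".

xmdc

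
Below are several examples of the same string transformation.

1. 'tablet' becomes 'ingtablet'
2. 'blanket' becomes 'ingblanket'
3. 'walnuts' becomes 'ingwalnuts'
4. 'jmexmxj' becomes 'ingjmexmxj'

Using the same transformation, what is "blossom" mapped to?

In each case the input is transformed by: prepend "ing".
Applying that to "blossom" gives "ingblossom".

ingblossom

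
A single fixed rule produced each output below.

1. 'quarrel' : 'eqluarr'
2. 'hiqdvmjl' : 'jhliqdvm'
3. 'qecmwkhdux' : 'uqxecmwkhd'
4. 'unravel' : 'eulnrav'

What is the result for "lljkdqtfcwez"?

The rule is to swap the first and last characters, then move the last 2 characters to the front (rotate right by 2).
On "lljkdqtfcwez": the first step gives "zljkdqtfcwel", and the second then gives "elzljkdqtfcw".

elzljkdqtfcw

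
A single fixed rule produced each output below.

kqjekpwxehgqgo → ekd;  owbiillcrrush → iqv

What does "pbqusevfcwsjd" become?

The rule is to shift every letter 6 places backward in the alphabet (wrapping around), then keep only the first 3 characters.
For "pbqusevfcwsjd", step one produces "jvkomypzwqmdx"; step two turns that into "jvk".

jvk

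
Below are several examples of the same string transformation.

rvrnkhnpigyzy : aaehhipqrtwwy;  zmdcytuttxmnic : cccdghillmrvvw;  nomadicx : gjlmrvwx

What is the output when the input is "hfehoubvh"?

What's happening: shift every letter 9 places forward in the alphabet (wrapping around), then sort the characters into alphabetical order.
Applying both steps to "hfehoubvh": "qonqxdkeq", then "deknoqqqx".
(Check on "rvrnkhnpigyzy": → "aeawtqwyrphih" → "aaehhipqrtwwy" ✓)

deknoqqqx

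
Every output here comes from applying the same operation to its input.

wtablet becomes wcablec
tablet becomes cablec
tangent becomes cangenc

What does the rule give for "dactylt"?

daccylc

Looking at the pairs, the operation is to replace every "t" with "c".
On "dactylt" that produces "daccylc".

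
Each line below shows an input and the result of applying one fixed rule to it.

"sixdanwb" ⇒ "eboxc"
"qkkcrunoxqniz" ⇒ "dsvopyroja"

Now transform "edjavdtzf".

bweuag

In each case the input is transformed by: delete the first 3 characters, then shift every letter 1 place forward in the alphabet (wrapping around).
So "edjavdtzf" becomes "bweuag".
(Check on "qkkcrunoxqniz": → "crunoxqniz" → "dsvopyroja" ✓)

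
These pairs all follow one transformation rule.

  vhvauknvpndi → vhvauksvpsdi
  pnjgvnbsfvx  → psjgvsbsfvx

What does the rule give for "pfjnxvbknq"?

Rule — replace every "n" with "s".
So "pfjnxvbknq" becomes "pfjsxvbksq".

pfjsxvbksq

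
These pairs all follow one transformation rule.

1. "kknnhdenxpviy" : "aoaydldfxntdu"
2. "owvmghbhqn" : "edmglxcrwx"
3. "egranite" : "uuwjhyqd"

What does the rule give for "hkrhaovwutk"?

Rule — shift every letter 10 places backward in the alphabet (wrapping around), then take characters alternately from the front and the back (1st, last, 2nd, 2nd-last, ...).
"hkrhaovwutk" → "xahxqelmkja" → "xaajhkxmqle".

xaajhkxmqle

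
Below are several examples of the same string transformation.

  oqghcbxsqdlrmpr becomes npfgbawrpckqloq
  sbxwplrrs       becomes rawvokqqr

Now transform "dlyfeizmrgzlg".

The rule is to shift every letter 1 place backward in the alphabet (wrapping around).
On "dlyfeizmrgzlg" that produces "ckxedhylqfykf".

ckxedhylqfykf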